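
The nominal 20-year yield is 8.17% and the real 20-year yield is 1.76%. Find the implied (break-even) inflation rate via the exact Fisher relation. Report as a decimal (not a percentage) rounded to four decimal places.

0.0630

(1 + π) = (1 + i)/(1 + r) = 1.08170 / 1.01760 = 1.062991
Break-even inflation = 1.062991 − 1 → 0.0630.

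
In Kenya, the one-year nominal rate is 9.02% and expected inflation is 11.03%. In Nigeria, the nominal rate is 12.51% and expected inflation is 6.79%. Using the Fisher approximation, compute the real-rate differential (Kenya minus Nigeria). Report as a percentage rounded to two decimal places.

-7.73%

Kenya: 9.02% − 11.03% = -2.010%
Nigeria: 12.51% − 6.79% = 5.720%
Differential = -7.730% → -7.73%.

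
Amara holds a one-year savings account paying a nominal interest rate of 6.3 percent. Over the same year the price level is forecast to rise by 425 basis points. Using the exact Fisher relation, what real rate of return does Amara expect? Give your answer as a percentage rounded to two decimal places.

1.97%

By the Fisher relation, 1 + r = (1 + i)/(1 + π).
1 + r = 1.06300 / 1.04250 = 1.019664
r = 1.019664 − 1 = 1.9664%, i.e. 1.97%.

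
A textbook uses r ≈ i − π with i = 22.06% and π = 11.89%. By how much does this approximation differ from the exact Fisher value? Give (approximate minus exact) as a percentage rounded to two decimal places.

Approximate: r ≈ 22.060% − 11.890% = 10.1700%
Exact: (1 + 0.2206)/(1 + 0.1189) − 1 = 9.0893%
Error = 10.1700% − 9.0893% = 1.0807% → 1.08%.

1.08%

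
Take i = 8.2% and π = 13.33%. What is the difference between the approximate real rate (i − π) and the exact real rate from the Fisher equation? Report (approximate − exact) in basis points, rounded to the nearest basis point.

Approximate: r ≈ 8.200% − 13.330% = -5.1300%
Exact: (1 + 0.0820)/(1 + 0.1333) − 1 = -4.5266%
Error = -5.1300% − (-4.5266%) = -0.6034% → -60 basis points.

-60 basis points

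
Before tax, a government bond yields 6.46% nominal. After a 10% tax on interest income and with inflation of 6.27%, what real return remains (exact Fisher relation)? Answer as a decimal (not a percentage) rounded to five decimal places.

-0.00429

After-tax nominal return = 6.46% × (1 − 0.1) = 5.8140%.
1 + r = 1.05814 / 1.06270 = 0.995709
After-tax real rate = 0.995709 − 1 → -0.00429.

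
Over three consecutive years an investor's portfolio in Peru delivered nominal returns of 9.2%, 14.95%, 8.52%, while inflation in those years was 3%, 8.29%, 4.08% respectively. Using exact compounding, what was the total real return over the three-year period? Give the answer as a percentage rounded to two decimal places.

Compound the nominal returns: 1.0920 × 1.1495 × 1.0852 = 1.362202.
Compound inflation: 1.0300 × 1.0829 × 1.0408 = 1.160895.
Deflate: 1.362202 / 1.160895 = 1.173407.
Total real return = 1.173407 − 1 → 17.34%.

17.34%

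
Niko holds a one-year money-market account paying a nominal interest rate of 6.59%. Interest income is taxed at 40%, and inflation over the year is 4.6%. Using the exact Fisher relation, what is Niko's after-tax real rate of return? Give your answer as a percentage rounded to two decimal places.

-0.62%

After-tax nominal return = 6.59% × (1 − 0.4) = 3.9540%.
1 + r = 1.03954 / 1.04600 = 0.993824
After-tax real rate = 0.993824 − 1 → -0.62%.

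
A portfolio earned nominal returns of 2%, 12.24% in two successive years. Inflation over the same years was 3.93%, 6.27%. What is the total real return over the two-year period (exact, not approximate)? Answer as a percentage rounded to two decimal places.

3.66%

Nominal growth factor = 1.0200 × 1.1224 = 1.144848
Price-level growth factor = 1.0393 × 1.0627 = 1.104464
Real growth factor = 1.144848 / 1.104464 = 1.036564
Total real return = 1.036564 − 1 → 3.66%.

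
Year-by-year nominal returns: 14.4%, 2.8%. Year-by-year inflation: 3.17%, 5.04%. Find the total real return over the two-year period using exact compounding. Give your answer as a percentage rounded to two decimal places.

Nominal growth factor = 1.1440 × 1.0280 = 1.176032
Price-level growth factor = 1.0317 × 1.0504 = 1.083698
Real growth factor = 1.176032 / 1.083698 = 1.085203
Total real return = 1.085203 − 1 → 8.52%.

8.52%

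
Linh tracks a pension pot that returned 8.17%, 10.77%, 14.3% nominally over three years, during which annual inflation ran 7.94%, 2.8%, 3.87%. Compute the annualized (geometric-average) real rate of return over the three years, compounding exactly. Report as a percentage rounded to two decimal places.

5.92%

Compound the nominal returns: 1.0817 × 1.1077 × 1.1430 = 1.36954156.
Compound inflation: 1.0794 × 1.0280 × 1.0387 = 1.15256562.
Deflate: 1.36954156 / 1.15256562 = 1.18825474.
Annualized real rate = 1.18825474^(1/3) − 1 = 5.9180% → 5.92%.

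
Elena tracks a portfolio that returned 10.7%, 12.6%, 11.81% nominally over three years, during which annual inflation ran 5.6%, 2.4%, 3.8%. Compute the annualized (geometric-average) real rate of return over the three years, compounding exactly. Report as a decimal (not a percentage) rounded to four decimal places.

0.0748

Nominal growth factor = 1.1070 × 1.1260 × 1.1181 = 1.39369152
Price-level growth factor = 1.0560 × 1.0240 × 1.0380 = 1.12243507
Real growth factor = 1.39369152 / 1.12243507 = 1.24166783
Annualized real rate = 1.24166783^(1/3) − 1 = 7.4819% → 0.0748.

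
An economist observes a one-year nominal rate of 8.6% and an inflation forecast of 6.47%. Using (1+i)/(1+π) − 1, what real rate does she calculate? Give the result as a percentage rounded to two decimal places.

2.00%

1 + r = 1.08600 / 1.06470 = 1.020006
r = 1.020006 − 1 = 2.0006%, i.e. 2.00%.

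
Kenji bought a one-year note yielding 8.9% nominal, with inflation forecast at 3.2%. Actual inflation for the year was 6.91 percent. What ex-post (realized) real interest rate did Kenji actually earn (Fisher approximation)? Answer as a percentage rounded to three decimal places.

Ex-post: 8.9% − 6.91% = 1.990%
So the realized real rate is 1.990%.

1.990%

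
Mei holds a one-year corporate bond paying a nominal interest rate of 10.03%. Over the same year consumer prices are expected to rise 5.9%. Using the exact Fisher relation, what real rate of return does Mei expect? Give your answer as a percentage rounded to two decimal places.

3.90%

1 + r = 1.10030 / 1.05900 = 1.038999
r = 1.038999 − 1 = 3.8999%, i.e. 3.90%.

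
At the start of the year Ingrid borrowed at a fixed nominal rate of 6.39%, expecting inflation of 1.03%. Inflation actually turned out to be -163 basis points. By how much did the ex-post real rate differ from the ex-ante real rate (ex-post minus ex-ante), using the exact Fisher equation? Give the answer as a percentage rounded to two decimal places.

2.85%

Ex-ante: (1 + 0.0639)/(1 + 0.0103) − 1 = 5.3054%
Ex-post: (1 + 0.0639)/(1 − 0.0163) − 1 = 8.1529%
Difference (ex-post − ex-ante) = 2.8475% → 2.85%.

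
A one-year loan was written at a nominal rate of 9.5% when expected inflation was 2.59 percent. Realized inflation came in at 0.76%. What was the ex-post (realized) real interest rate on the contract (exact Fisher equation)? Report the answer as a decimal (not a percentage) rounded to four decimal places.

0.0867

Ex-post: (1 + 0.0950)/(1 + 0.0076) − 1 = 8.6741%
So the realized real rate is 0.0867.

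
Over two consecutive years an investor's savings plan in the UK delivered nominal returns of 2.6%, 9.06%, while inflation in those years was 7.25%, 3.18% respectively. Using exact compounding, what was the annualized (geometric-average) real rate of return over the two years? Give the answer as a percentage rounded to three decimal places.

0.556%

Nominal growth factor = 1.0260 × 1.0906 = 1.118955600
Price-level growth factor = 1.0725 × 1.0318 = 1.106605500
Real growth factor = 1.118955600 / 1.106605500 = 1.011160346
Annualized real rate = 1.011160346^(1/2) − 1 = 0.55647% → 0.556%.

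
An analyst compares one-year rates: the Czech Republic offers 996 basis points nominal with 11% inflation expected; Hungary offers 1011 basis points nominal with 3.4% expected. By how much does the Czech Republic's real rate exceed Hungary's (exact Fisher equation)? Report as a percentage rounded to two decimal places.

The Czech Republic: (1 + 0.0996)/(1 + 0.1100) − 1 = -0.9369%
Hungary: (1 + 0.1011)/(1 + 0.0340) − 1 = 6.4894%
Differential = -0.9369% − 6.4894% = -7.4263% → -7.43%.

-7.43%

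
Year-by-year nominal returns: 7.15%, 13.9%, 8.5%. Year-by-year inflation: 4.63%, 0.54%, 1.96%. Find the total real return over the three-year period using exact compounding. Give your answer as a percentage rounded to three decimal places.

23.458%

Nominal growth factor = 1.0715 × 1.1390 × 1.0850 = 1.324176
Price-level growth factor = 1.0463 × 1.0054 × 1.0196 = 1.072568
Real growth factor = 1.324176 / 1.072568 = 1.234584
Total real return = 1.234584 − 1 → 23.458%.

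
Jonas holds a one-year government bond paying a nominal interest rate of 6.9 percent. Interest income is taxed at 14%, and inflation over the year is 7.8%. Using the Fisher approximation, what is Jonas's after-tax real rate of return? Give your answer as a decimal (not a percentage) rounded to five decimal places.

After-tax nominal return = 6.9% × (1 − 0.14) = 5.9340%.
r ≈ 5.9340% − 7.8% → -0.01866.

-0.01866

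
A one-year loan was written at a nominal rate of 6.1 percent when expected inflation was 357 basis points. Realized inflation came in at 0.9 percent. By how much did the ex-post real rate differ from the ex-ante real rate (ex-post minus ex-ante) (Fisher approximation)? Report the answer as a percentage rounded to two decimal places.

2.67%

Ex-ante: 6.1% − 3.57% = 2.530%
Ex-post: 6.1% − 0.9% = 5.200%
Difference (ex-post − ex-ante) = 2.6700% → 2.67%.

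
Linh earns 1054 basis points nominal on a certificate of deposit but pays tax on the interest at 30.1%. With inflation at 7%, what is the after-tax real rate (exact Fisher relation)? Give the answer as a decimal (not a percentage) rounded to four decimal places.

0.0034

After-tax nominal return = 10.54% × (1 − 0.301) = 7.36746%.
1 + r = 1.0736746 / 1.07000 = 1.003434
After-tax real rate = 1.003434 − 1 → 0.0034.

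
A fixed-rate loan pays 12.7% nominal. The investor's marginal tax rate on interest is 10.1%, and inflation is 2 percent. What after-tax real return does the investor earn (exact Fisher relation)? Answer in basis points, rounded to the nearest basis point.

923 basis points

After-tax nominal return = 12.7% × (1 − 0.101) = 11.4173%.
1 + r = 1.114173 / 1.02000 = 1.092326
After-tax real rate = 1.092326 − 1 → 923 basis points.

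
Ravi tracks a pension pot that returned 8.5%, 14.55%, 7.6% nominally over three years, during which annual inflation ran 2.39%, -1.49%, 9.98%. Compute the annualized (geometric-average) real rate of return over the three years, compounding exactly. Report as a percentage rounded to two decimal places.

Nominal growth factor = 1.0850 × 1.1455 × 1.0760 = 1.33732543
Price-level growth factor = 1.0239 × 0.9851 × 1.0998 = 1.10930655
Real growth factor = 1.33732543 / 1.10930655 = 1.20555083
Annualized real rate = 1.20555083^(1/3) − 1 = 6.4295% → 6.43%.

6.43%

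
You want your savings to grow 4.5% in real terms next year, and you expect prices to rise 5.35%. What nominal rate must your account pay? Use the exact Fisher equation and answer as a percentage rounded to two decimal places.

10.09%

(1 + i) = (1 + r)(1 + π) = 1.04500 × 1.05350 = 1.1009075
i = 1.1009075 − 1, so the required nominal rate is 10.09%.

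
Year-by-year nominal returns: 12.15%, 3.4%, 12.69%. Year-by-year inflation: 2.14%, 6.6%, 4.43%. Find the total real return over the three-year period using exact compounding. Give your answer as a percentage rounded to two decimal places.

Compound the nominal returns: 1.1215 × 1.0340 × 1.1269 = 1.306788.
Compound inflation: 1.0214 × 1.0660 × 1.0443 = 1.137047.
Deflate: 1.306788 / 1.137047 = 1.149283.
Total real return = 1.149283 − 1 → 14.93%.

14.93%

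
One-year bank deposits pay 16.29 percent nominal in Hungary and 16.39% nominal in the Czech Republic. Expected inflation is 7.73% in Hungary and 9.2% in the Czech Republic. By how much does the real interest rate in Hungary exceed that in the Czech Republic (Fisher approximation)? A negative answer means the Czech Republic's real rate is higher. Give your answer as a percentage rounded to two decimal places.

Hungary: 16.29% − 7.73% = 8.560%
The Czech Republic: 16.39% − 9.2% = 7.190%
Differential = 1.370% → 1.37%.

1.37%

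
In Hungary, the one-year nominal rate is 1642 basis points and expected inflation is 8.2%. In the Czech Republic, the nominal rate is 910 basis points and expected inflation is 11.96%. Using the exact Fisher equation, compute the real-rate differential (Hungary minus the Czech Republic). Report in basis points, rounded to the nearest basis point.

1015 basis points

Hungary: (1 + 0.1642)/(1 + 0.0820) − 1 = 7.5970%
The Czech Republic: (1 + 0.0910)/(1 + 0.1196) − 1 = -2.5545%
Differential = 7.5970% − (-2.5545%) = 10.1515% → 1015 basis points.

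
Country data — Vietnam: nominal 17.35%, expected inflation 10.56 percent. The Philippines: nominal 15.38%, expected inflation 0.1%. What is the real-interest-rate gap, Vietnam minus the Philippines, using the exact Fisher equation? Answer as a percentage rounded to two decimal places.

-9.12%

Vietnam: (1 + 0.1735)/(1 + 0.1056) − 1 = 6.1415%
The Philippines: (1 + 0.1538)/(1 + 0.0010) − 1 = 15.2647%
Differential = 6.1415% − 15.2647% = -9.1233% → -9.12%.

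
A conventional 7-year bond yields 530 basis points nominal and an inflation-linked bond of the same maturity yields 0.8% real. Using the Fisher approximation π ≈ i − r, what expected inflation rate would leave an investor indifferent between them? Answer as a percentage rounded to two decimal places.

π ≈ i − r = 5.3% − 0.8% → 4.50%.

4.50%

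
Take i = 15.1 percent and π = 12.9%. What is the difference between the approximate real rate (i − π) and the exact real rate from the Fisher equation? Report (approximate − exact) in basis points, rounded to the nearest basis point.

25 basis points

Approximate: r ≈ 15.100% − 12.900% = 2.2000%
Exact: (1 + 0.1510)/(1 + 0.1290) − 1 = 1.9486%
Error = 2.2000% − 1.9486% = 0.2514% → 25 basis points.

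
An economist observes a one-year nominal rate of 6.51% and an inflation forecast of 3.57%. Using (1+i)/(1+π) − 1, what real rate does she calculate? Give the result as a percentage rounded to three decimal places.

2.839%

By the Fisher equation, 1 + r = (1 + i)/(1 + π).
1 + r = 1.06510 / 1.03570 = 1.028387
r = 1.028387 − 1 = 2.8387%, i.e. 2.839%.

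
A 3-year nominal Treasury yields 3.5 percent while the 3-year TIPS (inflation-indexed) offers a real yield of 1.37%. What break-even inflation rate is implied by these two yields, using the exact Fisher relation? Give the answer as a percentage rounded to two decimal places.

2.10%

(1 + π) = (1 + i)/(1 + r) = 1.03500 / 1.01370 = 1.021012
Break-even inflation = 1.021012 − 1 → 2.10%.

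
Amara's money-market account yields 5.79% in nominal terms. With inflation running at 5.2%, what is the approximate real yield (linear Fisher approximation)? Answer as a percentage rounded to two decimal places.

0.59%

r ≈ i − π = 5.79% − 5.2% = 0.59%.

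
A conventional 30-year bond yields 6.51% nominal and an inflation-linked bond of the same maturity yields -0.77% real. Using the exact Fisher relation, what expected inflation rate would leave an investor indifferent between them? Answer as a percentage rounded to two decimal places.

(1 + π) = (1 + i)/(1 + r) = 1.06510 / 0.99230 = 1.073365
Break-even inflation = 1.073365 − 1 → 7.34%.

7.34%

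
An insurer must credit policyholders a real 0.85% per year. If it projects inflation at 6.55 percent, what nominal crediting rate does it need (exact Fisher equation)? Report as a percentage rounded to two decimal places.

(1 + i) = (1 + r)(1 + π) = 1.00850 × 1.06550 = 1.07455675
i = 1.07455675 − 1, so the required nominal rate is 7.46%.

7.46%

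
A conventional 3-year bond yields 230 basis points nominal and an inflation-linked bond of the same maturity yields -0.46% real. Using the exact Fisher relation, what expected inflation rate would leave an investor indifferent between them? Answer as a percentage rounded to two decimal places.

(1 + π) = (1 + i)/(1 + r) = 1.02300 / 0.99540 = 1.027728
Break-even inflation = 1.027728 − 1 → 2.77%.

2.77%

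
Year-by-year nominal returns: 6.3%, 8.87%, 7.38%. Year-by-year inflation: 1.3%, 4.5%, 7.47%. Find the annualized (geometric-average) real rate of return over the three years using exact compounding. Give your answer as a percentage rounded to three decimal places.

Compound the nominal returns: 1.0630 × 1.0887 × 1.0738 = 1.24269596.
Compound inflation: 1.0130 × 1.0450 × 1.0747 = 1.13766130.
Deflate: 1.24269596 / 1.13766130 = 1.09232507.
Annualized real rate = 1.09232507^(1/3) − 1 = 2.9874% → 2.987%.

2.987%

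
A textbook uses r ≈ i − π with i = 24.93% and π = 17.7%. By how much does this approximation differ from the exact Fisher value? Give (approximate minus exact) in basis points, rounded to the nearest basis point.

109 basis points

Approximate: r ≈ 24.930% − 17.700% = 7.2300%
Exact: (1 + 0.2493)/(1 + 0.1770) − 1 = 6.1427%
Error = 7.2300% − 6.1427% = 1.0873% → 109 basis points.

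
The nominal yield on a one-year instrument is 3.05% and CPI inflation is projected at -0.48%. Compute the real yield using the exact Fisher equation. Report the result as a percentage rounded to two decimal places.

By the Fisher equation, 1 + r = (1 + i)/(1 + π).
1 + r = 1.03050 / 0.99520 = 1.035470
r = 1.035470 − 1 = 3.5470%, i.e. 3.55%.

3.55%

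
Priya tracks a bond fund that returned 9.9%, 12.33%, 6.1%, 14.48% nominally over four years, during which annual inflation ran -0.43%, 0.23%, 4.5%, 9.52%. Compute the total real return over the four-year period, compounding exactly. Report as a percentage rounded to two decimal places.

Nominal growth factor = 1.0990 × 1.1233 × 1.0610 × 1.1448 = 1.499472
Price-level growth factor = 0.9957 × 1.0023 × 1.0450 × 1.0952 = 1.142184
Real growth factor = 1.499472 / 1.142184 = 1.312812
Total real return = 1.312812 − 1 → 31.28%.

31.28%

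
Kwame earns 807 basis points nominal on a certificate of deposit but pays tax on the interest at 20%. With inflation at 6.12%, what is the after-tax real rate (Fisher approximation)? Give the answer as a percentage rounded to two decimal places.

After-tax nominal return = 8.07% × (1 − 0.2) = 6.4560%.
r ≈ 6.4560% − 6.12% → 0.34%.

0.34%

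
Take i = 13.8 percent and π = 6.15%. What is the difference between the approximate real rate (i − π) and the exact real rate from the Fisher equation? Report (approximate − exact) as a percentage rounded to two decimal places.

0.44%

Approximate: r ≈ 13.800% − 6.150% = 7.6500%
Exact: (1 + 0.1380)/(1 + 0.0615) − 1 = 7.2068%
Error = 7.6500% − 7.2068% = 0.4432% → 0.44%.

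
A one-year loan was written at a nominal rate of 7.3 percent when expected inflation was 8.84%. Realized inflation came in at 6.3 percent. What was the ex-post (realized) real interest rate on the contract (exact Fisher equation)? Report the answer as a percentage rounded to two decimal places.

Ex-post: (1 + 0.0730)/(1 + 0.0630) − 1 = 0.9407%
So the realized real rate is 0.94%.

0.94%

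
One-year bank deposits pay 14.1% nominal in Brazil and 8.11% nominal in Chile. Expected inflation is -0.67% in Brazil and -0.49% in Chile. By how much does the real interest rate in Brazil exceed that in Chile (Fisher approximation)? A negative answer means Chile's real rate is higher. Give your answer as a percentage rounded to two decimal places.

Brazil: 14.1% − (-0.67%) = 14.770%
Chile: 8.11% − (-0.49%) = 8.600%
Differential = 6.170% → 6.17%.

6.17%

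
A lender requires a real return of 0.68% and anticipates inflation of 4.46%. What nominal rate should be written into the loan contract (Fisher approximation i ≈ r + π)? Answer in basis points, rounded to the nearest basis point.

i ≈ r + π = 0.68% + 4.46% = 514 basis points.

514 basis points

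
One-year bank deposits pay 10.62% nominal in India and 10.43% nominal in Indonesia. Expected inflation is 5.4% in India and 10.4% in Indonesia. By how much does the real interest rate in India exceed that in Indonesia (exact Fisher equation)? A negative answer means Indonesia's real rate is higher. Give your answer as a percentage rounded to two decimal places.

4.93%

India: (1 + 0.1062)/(1 + 0.0540) − 1 = 4.9526%
Indonesia: (1 + 0.1043)/(1 + 0.1040) − 1 = 0.0272%
Differential = 4.9526% − 0.0272% = 4.9254% → 4.93%.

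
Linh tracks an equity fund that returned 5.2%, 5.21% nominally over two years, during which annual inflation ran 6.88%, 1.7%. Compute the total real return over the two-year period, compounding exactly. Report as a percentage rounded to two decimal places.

Nominal growth factor = 1.0520 × 1.0521 = 1.106809
Price-level growth factor = 1.0688 × 1.0170 = 1.086970
Real growth factor = 1.106809 / 1.086970 = 1.018252
Total real return = 1.018252 − 1 → 1.83%.

1.83%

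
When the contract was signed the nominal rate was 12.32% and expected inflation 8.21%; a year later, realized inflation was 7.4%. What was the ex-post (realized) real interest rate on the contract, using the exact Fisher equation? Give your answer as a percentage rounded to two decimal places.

Ex-post: (1 + 0.1232)/(1 + 0.0740) − 1 = 4.5810%
So the realized real rate is 4.58%.

4.58%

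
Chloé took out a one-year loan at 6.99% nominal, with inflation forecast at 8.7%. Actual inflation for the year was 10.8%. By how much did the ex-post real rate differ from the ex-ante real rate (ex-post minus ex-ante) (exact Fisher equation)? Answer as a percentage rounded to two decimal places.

-1.87%

Ex-ante: (1 + 0.0699)/(1 + 0.0870) − 1 = -1.5731%
Ex-post: (1 + 0.0699)/(1 + 0.1080) − 1 = -3.4386%
Difference (ex-post − ex-ante) = -1.8655% → -1.87%.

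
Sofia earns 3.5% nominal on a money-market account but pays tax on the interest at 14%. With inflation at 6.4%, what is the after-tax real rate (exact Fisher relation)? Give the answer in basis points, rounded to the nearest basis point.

-319 basis points

After-tax nominal return = 3.5% × (1 − 0.14) = 3.0100%.
1 + r = 1.03010 / 1.06400 = 0.968139
After-tax real rate = 0.968139 − 1 → -319 basis points.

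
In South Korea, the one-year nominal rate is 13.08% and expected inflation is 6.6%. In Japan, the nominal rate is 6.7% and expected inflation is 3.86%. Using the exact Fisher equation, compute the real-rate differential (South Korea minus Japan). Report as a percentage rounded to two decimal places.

South Korea: (1 + 0.1308)/(1 + 0.0660) − 1 = 6.0788%
Japan: (1 + 0.0670)/(1 + 0.0386) − 1 = 2.7345%
Differential = 6.0788% − 2.7345% = 3.3443% → 3.34%.

3.34%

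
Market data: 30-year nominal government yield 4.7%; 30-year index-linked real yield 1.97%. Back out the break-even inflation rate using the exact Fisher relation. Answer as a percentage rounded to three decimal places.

2.677%

(1 + π) = (1 + i)/(1 + r) = 1.04700 / 1.01970 = 1.026773
Break-even inflation = 1.026773 − 1 → 2.677%.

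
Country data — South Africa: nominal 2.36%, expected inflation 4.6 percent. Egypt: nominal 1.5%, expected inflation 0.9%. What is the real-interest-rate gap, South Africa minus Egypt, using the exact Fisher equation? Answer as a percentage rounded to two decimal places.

-2.74%

South Africa: (1 + 0.0236)/(1 + 0.0460) − 1 = -2.1415%
Egypt: (1 + 0.0150)/(1 + 0.0090) − 1 = 0.5946%
Differential = -2.1415% − 0.5946% = -2.7361% → -2.74%.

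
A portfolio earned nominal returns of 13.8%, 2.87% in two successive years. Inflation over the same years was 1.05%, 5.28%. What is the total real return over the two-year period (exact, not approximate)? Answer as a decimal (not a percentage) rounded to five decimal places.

0.10040

Nominal growth factor = 1.1380 × 1.0287 = 1.170661
Price-level growth factor = 1.0105 × 1.0528 = 1.063854
Real growth factor = 1.170661 / 1.063854 = 1.100396
Total real return = 1.100396 − 1 → 0.10040.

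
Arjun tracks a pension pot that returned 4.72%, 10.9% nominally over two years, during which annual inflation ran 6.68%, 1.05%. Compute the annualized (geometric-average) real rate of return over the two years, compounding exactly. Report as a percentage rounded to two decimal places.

Nominal growth factor = 1.0472 × 1.1090 = 1.16134480
Price-level growth factor = 1.0668 × 1.0105 = 1.07800140
Real growth factor = 1.16134480 / 1.07800140 = 1.07731289
Annualized real rate = 1.07731289^(1/2) − 1 = 3.7937% → 3.79%.

3.79%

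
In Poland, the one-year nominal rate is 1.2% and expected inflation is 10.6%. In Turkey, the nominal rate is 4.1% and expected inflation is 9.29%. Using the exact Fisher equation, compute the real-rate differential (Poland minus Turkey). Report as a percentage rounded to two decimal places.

Poland: (1 + 0.0120)/(1 + 0.1060) − 1 = -8.4991%
Turkey: (1 + 0.0410)/(1 + 0.0929) − 1 = -4.7488%
Differential = -8.4991% − (-4.7488%) = -3.7503% → -3.75%.

-3.75%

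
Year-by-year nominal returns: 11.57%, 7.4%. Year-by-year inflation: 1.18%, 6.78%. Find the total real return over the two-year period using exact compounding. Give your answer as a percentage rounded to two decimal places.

10.91%

Compound the nominal returns: 1.1157 × 1.0740 = 1.198262.
Compound inflation: 1.0118 × 1.0678 = 1.080400.
Deflate: 1.198262 / 1.080400 = 1.109091.
Total real return = 1.109091 − 1 → 10.91%.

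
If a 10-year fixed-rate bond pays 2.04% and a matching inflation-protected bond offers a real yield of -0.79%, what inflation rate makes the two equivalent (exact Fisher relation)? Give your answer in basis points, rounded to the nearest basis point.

(1 + π) = (1 + i)/(1 + r) = 1.02040 / 0.99210 = 1.028525
Break-even inflation = 1.028525 − 1 → 285 basis points.

285 basis points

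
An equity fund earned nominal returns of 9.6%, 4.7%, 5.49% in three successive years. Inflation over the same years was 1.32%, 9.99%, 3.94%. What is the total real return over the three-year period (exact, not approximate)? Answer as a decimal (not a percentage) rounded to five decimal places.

Compound the nominal returns: 1.0960 × 1.0470 × 1.0549 = 1.210510.
Compound inflation: 1.0132 × 1.0999 × 1.0394 = 1.158327.
Deflate: 1.210510 / 1.158327 = 1.045051.
Total real return = 1.045051 − 1 → 0.04505.

0.04505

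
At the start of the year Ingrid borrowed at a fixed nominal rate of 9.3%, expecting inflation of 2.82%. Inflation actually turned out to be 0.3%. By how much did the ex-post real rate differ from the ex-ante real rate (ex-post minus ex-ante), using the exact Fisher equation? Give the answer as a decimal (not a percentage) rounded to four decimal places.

0.0267

Ex-ante: (1 + 0.0930)/(1 + 0.0282) − 1 = 6.3023%
Ex-post: (1 + 0.0930)/(1 + 0.0030) − 1 = 8.9731%
Difference (ex-post − ex-ante) = 2.6708% → 0.0267.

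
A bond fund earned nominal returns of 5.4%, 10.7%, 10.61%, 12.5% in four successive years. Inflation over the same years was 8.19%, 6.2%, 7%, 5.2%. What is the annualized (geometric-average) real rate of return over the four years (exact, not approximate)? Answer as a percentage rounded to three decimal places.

Compound the nominal returns: 1.0540 × 1.1070 × 1.1061 × 1.1250 = 1.45189479.
Compound inflation: 1.0819 × 1.0620 × 1.0700 × 1.0520 = 1.29333537.
Deflate: 1.45189479 / 1.29333537 = 1.12259730.
Annualized real rate = 1.12259730^(1/4) − 1 = 2.9333% → 2.933%.

2.933%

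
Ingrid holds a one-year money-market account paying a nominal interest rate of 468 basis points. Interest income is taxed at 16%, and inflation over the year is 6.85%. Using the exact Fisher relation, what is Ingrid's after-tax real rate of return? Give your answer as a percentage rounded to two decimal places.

After-tax nominal return = 4.68% × (1 − 0.16) = 3.9312%.
1 + r = 1.039312 / 1.06850 = 0.972683
After-tax real rate = 0.972683 − 1 → -2.73%.

-2.73%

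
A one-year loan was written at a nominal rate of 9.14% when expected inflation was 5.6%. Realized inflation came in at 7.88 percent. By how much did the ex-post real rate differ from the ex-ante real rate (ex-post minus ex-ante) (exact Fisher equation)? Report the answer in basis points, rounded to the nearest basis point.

-218 basis points

Ex-ante: (1 + 0.0914)/(1 + 0.0560) − 1 = 3.3523%
Ex-post: (1 + 0.0914)/(1 + 0.0788) − 1 = 1.1680%
Difference (ex-post − ex-ante) = -2.1843% → -218 basis points.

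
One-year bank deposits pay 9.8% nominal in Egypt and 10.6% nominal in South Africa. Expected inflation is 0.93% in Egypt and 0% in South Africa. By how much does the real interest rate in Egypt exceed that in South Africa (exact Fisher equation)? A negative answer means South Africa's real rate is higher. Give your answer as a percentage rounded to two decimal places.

Egypt: (1 + 0.0980)/(1 + 0.0093) − 1 = 8.7883%
South Africa: (1 + 0.1060)/(1 + 0.0000) − 1 = 10.6000%
Differential = 8.7883% − 10.6000% = -1.8117% → -1.81%.

-1.81%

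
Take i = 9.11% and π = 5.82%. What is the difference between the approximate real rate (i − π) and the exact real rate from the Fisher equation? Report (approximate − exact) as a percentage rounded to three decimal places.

Approximate: r ≈ 9.110% − 5.820% = 3.2900%
Exact: (1 + 0.0911)/(1 + 0.0582) − 1 = 3.1091%
Error = 3.2900% − 3.1091% = 0.1809% → 0.181%.

0.181%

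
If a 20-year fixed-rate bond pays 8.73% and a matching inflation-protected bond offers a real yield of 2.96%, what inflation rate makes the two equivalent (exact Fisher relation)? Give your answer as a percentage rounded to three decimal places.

5.604%

(1 + π) = (1 + i)/(1 + r) = 1.08730 / 1.02960 = 1.056041
Break-even inflation = 1.056041 − 1 → 5.604%.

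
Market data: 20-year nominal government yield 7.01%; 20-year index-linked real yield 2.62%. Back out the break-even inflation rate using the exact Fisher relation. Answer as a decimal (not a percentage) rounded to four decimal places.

(1 + π) = (1 + i)/(1 + r) = 1.07010 / 1.02620 = 1.042779
Break-even inflation = 1.042779 − 1 → 0.0428.

0.0428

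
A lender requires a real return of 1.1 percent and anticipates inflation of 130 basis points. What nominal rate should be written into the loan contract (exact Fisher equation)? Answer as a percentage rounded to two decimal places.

2.41%

(1 + i) = (1 + r)(1 + π) = 1.01100 × 1.01300 = 1.024143
i = 1.024143 − 1, so the required nominal rate is 2.41%.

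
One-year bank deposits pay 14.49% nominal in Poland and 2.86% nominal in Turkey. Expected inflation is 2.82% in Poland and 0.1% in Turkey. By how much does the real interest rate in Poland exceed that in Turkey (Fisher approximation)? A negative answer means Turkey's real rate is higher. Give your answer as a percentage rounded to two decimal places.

Poland: 14.49% − 2.82% = 11.670%
Turkey: 2.86% − 0.1% = 2.760%
Differential = 8.910% → 8.91%.

8.91%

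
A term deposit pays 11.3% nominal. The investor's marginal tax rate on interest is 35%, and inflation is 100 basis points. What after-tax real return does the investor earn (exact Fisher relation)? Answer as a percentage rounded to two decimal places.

After-tax nominal return = 11.3% × (1 − 0.35) = 7.3450%.
1 + r = 1.07345 / 1.01000 = 1.062822
After-tax real rate = 1.062822 − 1 → 6.28%.

6.28%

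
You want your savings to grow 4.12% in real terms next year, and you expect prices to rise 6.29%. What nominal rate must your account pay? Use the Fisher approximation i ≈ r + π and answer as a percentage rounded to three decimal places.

i ≈ r + π = 4.12% + 6.29% = 10.410%.

10.410%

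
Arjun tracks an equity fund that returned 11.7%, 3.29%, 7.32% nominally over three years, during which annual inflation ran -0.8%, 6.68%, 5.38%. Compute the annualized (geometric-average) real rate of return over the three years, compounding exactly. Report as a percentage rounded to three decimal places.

Compound the nominal returns: 1.1170 × 1.0329 × 1.0732 = 1.23820375.
Compound inflation: 0.9920 × 1.0668 × 1.0538 = 1.11520029.
Deflate: 1.23820375 / 1.11520029 = 1.11029719.
Annualized real rate = 1.11029719^(1/3) − 1 = 3.5491% → 3.549%.

3.549%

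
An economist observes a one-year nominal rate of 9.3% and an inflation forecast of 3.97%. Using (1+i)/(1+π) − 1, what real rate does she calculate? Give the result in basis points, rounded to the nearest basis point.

513 basis points

1 + r = 1.09300 / 1.03970 = 1.051265
r = 1.051265 − 1 = 5.1265%, i.e. 513 basis points.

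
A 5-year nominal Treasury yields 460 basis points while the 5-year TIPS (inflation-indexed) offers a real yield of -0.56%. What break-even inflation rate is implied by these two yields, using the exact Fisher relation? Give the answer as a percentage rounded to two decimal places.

5.19%

(1 + π) = (1 + i)/(1 + r) = 1.04600 / 0.99440 = 1.051891
Break-even inflation = 1.051891 − 1 → 5.19%.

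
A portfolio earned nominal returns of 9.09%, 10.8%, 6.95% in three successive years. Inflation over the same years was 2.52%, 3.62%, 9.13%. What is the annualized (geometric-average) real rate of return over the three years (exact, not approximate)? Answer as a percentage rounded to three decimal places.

Nominal growth factor = 1.0909 × 1.1080 × 1.0695 = 1.29272305
Price-level growth factor = 1.0252 × 1.0362 × 1.0913 = 1.15930135
Real growth factor = 1.29272305 / 1.15930135 = 1.11508802
Annualized real rate = 1.11508802^(1/3) − 1 = 3.6978% → 3.698%.

3.698%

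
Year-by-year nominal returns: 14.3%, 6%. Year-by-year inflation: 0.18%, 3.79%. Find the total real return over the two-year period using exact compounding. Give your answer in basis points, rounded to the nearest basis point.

1652 basis points

Nominal growth factor = 1.1430 × 1.0600 = 1.211580
Price-level growth factor = 1.0018 × 1.0379 = 1.039768
Real growth factor = 1.211580 / 1.039768 = 1.165240
Total real return = 1.165240 − 1 → 1652 basis points.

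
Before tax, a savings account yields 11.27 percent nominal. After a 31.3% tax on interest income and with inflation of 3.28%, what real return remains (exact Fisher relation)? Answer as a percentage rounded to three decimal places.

4.321%

After-tax nominal return = 11.27% × (1 − 0.313) = 7.74249%.
1 + r = 1.0774249 / 1.03280 = 1.043208
After-tax real rate = 1.043208 − 1 → 4.321%.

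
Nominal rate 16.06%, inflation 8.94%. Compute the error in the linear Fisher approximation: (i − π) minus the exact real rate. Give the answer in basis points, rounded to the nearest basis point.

58 basis points

Approximate: r ≈ 16.060% − 8.940% = 7.1200%
Exact: (1 + 0.1606)/(1 + 0.0894) − 1 = 6.5357%
Error = 7.1200% − 6.5357% = 0.5843% → 58 basis points.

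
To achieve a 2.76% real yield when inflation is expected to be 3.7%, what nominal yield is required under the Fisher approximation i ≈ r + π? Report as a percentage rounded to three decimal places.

i ≈ r + π = 2.76% + 3.7% = 6.460%.

6.460%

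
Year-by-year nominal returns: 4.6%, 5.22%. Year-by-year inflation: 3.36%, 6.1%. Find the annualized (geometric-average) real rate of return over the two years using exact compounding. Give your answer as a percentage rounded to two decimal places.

0.18%

Nominal growth factor = 1.0460 × 1.0522 = 1.10060120
Price-level growth factor = 1.0336 × 1.0610 = 1.09664960
Real growth factor = 1.10060120 / 1.09664960 = 1.00360334
Annualized real rate = 1.00360334^(1/2) − 1 = 0.1800% → 0.18%.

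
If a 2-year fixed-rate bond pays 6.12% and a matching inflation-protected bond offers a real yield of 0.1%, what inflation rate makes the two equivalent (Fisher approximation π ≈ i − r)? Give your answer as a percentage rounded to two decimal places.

6.02%

π ≈ i − r = 6.12% − 0.1% → 6.02%.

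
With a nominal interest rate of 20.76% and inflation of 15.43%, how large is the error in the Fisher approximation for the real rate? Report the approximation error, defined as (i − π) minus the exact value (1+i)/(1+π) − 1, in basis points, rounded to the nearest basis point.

71 basis points

Approximate: r ≈ 20.760% − 15.430% = 5.3300%
Exact: (1 + 0.2076)/(1 + 0.1543) − 1 = 4.6175%
Error = 5.3300% − 4.6175% = 0.7125% → 71 basis points.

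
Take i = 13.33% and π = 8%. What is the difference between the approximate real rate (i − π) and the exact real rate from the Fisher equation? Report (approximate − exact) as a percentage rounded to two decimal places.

0.39%

Approximate: r ≈ 13.330% − 8.000% = 5.3300%
Exact: (1 + 0.1333)/(1 + 0.0800) − 1 = 4.9352%
Error = 5.3300% − 4.9352% = 0.3948% → 0.39%.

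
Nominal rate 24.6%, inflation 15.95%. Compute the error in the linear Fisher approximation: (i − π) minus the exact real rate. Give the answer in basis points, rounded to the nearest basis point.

Approximate: r ≈ 24.600% − 15.950% = 8.6500%
Exact: (1 + 0.2460)/(1 + 0.1595) − 1 = 7.4601%
Error = 8.6500% − 7.4601% = 1.1899% → 119 basis points.

119 basis points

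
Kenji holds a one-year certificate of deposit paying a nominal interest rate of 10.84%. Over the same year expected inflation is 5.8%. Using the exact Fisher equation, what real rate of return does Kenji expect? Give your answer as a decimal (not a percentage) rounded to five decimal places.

1 + r = 1.10840 / 1.05800 = 1.047637
r = 1.047637 − 1 = 4.7637%, i.e. 0.04764.

0.04764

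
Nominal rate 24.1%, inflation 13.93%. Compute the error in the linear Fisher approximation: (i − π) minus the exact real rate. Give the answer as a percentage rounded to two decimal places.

1.24%

Approximate: r ≈ 24.100% − 13.930% = 10.1700%
Exact: (1 + 0.2410)/(1 + 0.1393) − 1 = 8.9265%
Error = 10.1700% − 8.9265% = 1.2435% → 1.24%.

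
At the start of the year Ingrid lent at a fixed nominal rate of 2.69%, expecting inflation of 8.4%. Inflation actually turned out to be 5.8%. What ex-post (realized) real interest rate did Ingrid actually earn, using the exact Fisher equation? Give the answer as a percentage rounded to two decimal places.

Ex-post: (1 + 0.0269)/(1 + 0.0580) − 1 = -2.9395%
So the realized real rate is -2.94%.

-2.94%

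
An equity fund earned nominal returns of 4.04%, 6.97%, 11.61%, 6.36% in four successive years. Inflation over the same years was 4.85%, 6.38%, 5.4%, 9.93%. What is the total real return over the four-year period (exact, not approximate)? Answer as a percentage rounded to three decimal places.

Nominal growth factor = 1.0404 × 1.0697 × 1.1161 × 1.0636 = 1.321125
Price-level growth factor = 1.0485 × 1.0638 × 1.0540 × 1.0993 = 1.292365
Real growth factor = 1.321125 / 1.292365 = 1.022253
Total real return = 1.022253 − 1 → 2.225%.

2.225%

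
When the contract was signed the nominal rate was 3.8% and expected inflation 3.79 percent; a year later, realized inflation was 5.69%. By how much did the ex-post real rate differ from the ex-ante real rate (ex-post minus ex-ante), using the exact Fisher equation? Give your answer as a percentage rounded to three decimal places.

Ex-ante: (1 + 0.0380)/(1 + 0.0379) − 1 = 0.0096%
Ex-post: (1 + 0.0380)/(1 + 0.0569) − 1 = -1.7882%
Difference (ex-post − ex-ante) = -1.7979% → -1.798%.

-1.798%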